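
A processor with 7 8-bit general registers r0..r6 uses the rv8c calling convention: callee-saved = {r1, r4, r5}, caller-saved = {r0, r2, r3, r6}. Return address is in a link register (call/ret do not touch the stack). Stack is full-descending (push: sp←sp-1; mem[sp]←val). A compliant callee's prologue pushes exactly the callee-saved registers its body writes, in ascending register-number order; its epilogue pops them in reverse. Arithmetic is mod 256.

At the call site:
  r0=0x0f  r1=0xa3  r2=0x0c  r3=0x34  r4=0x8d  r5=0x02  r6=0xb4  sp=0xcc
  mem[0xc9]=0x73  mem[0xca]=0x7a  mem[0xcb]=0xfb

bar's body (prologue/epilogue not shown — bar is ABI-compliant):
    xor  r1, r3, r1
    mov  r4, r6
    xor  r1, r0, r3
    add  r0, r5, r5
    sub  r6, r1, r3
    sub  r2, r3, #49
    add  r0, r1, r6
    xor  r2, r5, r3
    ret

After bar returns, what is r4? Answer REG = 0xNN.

prologue: push r1 → mem[0xcb]=0xa3, sp=0xcb
prologue: push r4 → mem[0xca]=0x8d, sp=0xca
body[0] xor  r1, r3, r1 → r1=0x97
body[1] mov  r4, r6 → r4=0xb4
body[2] xor  r1, r0, r3 → r1=0x3b
body[3] add  r0, r5, r5 → r0=0x04
body[4] sub  r6, r1, r3 → r6=0x07
body[5] sub  r2, r3, #49 → r2=0x03
body[6] add  r0, r1, r6 → r0=0x42
body[7] xor  r2, r5, r3 → r2=0x36
epilogue: pop r4=0x8d, sp=0xcb
epilogue: pop r1=0xa3, sp=0xcc
r4 is callee-saved → restored

REG = 0x8d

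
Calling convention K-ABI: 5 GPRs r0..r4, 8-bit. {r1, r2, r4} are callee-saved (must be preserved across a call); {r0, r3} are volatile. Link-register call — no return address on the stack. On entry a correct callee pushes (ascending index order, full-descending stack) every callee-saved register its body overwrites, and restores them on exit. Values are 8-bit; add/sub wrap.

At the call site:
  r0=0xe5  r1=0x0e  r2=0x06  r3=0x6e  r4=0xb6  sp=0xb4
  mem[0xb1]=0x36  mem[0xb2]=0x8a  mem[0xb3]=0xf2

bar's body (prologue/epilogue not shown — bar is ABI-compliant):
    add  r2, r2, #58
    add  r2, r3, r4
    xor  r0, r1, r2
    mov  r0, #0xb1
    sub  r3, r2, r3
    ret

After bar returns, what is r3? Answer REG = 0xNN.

REG = 0xb6

prologue: push r2 → mem[0xb3]=0x06, sp=0xb3
body[0] add  r2, r2, #58 → r2=0x40
body[1] add  r2, r3, r4 → r2=0x24
body[2] xor  r0, r1, r2 → r0=0x2a
body[3] mov  r0, #0xb1 → r0=0xb1
body[4] sub  r3, r2, r3 → r3=0xb6
epilogue: pop r2=0x06, sp=0xb4
r3 is caller-saved → body value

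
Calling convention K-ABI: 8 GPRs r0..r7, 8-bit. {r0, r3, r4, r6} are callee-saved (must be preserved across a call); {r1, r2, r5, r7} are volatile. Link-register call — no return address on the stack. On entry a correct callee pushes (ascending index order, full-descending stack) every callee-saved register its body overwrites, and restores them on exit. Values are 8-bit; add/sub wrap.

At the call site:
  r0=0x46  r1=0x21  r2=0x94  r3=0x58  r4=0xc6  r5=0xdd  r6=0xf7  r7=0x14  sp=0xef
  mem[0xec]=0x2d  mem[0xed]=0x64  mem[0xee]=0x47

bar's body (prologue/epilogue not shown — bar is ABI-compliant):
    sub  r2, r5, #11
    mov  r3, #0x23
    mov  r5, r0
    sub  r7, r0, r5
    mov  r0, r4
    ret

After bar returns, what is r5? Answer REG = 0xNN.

prologue: push r0 → mem[0xee]=0x46, sp=0xee
prologue: push r3 → mem[0xed]=0x58, sp=0xed
body[0] sub  r2, r5, #11 → r2=0xd2
body[1] mov  r3, #0x23 → r3=0x23
body[2] mov  r5, r0 → r5=0x46
body[3] sub  r7, r0, r5 → r7=0x00
body[4] mov  r0, r4 → r0=0xc6
epilogue: pop r3=0x58, sp=0xee
epilogue: pop r0=0x46, sp=0xef
r5 is caller-saved → body value

REG = 0x46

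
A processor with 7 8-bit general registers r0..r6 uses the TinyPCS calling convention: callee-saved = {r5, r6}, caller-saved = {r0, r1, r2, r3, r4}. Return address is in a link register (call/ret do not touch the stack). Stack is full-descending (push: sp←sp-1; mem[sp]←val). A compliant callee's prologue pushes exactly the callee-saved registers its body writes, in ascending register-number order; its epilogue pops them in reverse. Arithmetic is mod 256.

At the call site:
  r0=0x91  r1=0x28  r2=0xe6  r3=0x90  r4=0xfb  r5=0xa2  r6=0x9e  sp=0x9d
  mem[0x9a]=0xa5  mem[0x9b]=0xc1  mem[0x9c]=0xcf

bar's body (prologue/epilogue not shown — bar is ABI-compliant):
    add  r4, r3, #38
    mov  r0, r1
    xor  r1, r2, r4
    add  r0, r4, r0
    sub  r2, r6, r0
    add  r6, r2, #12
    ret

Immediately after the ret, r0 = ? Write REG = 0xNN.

prologue: push r6 -> mem[0x9c]=0x9e, sp=0x9c
body[0] add  r4, r3, #38 -> r4=0xb6
body[1] mov  r0, r1 -> r0=0x28
body[2] xor  r1, r2, r4 -> r1=0x50
body[3] add  r0, r4, r0 -> r0=0xde
body[4] sub  r2, r6, r0 -> r2=0xc0
body[5] add  r6, r2, #12 -> r6=0xcc
epilogue: pop r6=0x9e, sp=0x9d
r0 is caller-saved -> body value

REG = 0xde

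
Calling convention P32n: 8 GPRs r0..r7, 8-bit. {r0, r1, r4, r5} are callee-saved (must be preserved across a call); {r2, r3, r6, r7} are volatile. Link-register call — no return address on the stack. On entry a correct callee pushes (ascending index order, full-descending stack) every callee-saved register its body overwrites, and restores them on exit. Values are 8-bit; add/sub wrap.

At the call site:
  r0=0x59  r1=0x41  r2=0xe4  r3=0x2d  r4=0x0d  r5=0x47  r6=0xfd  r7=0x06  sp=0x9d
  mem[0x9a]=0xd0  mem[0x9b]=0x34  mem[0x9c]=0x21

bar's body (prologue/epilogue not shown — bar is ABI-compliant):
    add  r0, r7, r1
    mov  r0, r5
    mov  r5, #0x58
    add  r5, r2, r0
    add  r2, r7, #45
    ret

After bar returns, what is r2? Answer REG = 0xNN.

REG = 0x33

prologue: push r0 -> mem[0x9c]=0x59, sp=0x9c
prologue: push r5 -> mem[0x9b]=0x47, sp=0x9b
body[0] add  r0, r7, r1 -> r0=0x47
body[1] mov  r0, r5 -> r0=0x47
body[2] mov  r5, #0x58 -> r5=0x58
body[3] add  r5, r2, r0 -> r5=0x2b
body[4] add  r2, r7, #45 -> r2=0x33
epilogue: pop r5=0x47, sp=0x9c
epilogue: pop r0=0x59, sp=0x9d
r2 is caller-saved -> body value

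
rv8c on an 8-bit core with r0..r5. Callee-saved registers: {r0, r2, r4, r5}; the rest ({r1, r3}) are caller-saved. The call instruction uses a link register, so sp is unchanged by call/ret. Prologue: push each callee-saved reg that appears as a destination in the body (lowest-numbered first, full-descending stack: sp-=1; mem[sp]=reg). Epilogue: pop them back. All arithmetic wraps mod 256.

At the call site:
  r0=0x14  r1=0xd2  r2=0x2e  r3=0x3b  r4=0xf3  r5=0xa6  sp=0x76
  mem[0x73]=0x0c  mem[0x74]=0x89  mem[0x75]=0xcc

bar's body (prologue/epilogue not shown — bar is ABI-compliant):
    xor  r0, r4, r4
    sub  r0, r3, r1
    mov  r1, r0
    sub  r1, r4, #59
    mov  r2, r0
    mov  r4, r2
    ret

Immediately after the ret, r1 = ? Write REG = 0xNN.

REG = 0xb8

prologue: push r0 → mem[0x75]=0x14, sp=0x75
prologue: push r2 → mem[0x74]=0x2e, sp=0x74
prologue: push r4 → mem[0x73]=0xf3, sp=0x73
body[0] xor  r0, r4, r4 → r0=0x00
body[1] sub  r0, r3, r1 → r0=0x69
body[2] mov  r1, r0 → r1=0x69
body[3] sub  r1, r4, #59 → r1=0xb8
body[4] mov  r2, r0 → r2=0x69
body[5] mov  r4, r2 → r4=0x69
epilogue: pop r4=0xf3, sp=0x74
epilogue: pop r2=0x2e, sp=0x75
epilogue: pop r0=0x14, sp=0x76
r1 is caller-saved → body value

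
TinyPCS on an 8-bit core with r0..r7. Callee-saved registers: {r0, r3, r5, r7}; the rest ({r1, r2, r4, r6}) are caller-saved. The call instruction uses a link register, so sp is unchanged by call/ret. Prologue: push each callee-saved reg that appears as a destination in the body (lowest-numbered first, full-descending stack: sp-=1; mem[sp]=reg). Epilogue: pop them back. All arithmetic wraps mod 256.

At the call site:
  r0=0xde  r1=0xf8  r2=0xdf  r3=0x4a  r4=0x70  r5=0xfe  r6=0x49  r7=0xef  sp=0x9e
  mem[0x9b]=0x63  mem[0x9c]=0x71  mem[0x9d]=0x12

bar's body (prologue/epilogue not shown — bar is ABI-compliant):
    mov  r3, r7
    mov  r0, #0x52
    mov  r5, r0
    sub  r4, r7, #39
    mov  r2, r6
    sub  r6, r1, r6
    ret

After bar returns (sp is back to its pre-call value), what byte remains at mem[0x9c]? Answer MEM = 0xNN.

MEM = 0x4a

prologue: push r0 → mem[0x9d]=0xde, sp=0x9d
prologue: push r3 → mem[0x9c]=0x4a, sp=0x9c
prologue: push r5 → mem[0x9b]=0xfe, sp=0x9b
body[0] mov  r3, r7 → r3=0xef
body[1] mov  r0, #0x52 → r0=0x52
body[2] mov  r5, r0 → r5=0x52
body[3] sub  r4, r7, #39 → r4=0xc8
body[4] mov  r2, r6 → r2=0x49
body[5] sub  r6, r1, r6 → r6=0xaf
epilogue: pop r5=0xfe, sp=0x9c
epilogue: pop r3=0x4a, sp=0x9d
epilogue: pop r0=0xde, sp=0x9e
prologue pushed ['r0', 'r3', 'r5'] at ['0x9d', '0x9c', '0x9b']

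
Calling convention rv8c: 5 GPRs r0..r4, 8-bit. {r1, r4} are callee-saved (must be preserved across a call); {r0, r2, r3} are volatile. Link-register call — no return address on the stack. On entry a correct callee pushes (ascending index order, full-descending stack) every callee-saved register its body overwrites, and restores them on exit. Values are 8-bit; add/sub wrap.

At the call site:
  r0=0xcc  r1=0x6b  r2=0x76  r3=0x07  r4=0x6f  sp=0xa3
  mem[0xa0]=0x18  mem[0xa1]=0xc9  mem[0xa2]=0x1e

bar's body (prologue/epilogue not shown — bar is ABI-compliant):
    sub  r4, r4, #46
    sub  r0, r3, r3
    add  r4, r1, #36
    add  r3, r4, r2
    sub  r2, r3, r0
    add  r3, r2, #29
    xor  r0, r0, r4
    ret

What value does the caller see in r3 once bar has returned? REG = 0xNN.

prologue: push r4 -> mem[0xa2]=0x6f, sp=0xa2
body[0] sub  r4, r4, #46 -> r4=0x41
body[1] sub  r0, r3, r3 -> r0=0x00
body[2] add  r4, r1, #36 -> r4=0x8f
body[3] add  r3, r4, r2 -> r3=0x05
body[4] sub  r2, r3, r0 -> r2=0x05
body[5] add  r3, r2, #29 -> r3=0x22
body[6] xor  r0, r0, r4 -> r0=0x8f
epilogue: pop r4=0x6f, sp=0xa3
r3 is caller-saved -> body value

REG = 0x22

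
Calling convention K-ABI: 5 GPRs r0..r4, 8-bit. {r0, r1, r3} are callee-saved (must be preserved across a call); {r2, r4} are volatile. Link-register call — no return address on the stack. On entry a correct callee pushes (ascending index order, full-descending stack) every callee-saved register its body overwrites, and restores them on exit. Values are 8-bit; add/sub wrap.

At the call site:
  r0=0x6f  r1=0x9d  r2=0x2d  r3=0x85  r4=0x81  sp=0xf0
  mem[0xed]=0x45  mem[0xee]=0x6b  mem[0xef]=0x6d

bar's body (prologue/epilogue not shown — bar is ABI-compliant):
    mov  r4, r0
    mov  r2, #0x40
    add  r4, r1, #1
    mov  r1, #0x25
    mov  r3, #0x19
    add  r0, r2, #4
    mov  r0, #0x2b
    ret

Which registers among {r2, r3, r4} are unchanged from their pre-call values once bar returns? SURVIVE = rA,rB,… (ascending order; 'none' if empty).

prologue: push r0 -> mem[0xef]=0x6f, sp=0xef
prologue: push r1 -> mem[0xee]=0x9d, sp=0xee
prologue: push r3 -> mem[0xed]=0x85, sp=0xed
body[0] mov  r4, r0 -> r4=0x6f
body[1] mov  r2, #0x40 -> r2=0x40
body[2] add  r4, r1, #1 -> r4=0x9e
body[3] mov  r1, #0x25 -> r1=0x25
body[4] mov  r3, #0x19 -> r3=0x19
body[5] add  r0, r2, #4 -> r0=0x44
body[6] mov  r0, #0x2b -> r0=0x2b
epilogue: pop r3=0x85, sp=0xee
epilogue: pop r1=0x9d, sp=0xef
epilogue: pop r0=0x6f, sp=0xf0
r2: caller-saved, written=True
r3: callee-saved, written=True
r4: caller-saved, written=True

SURVIVE = r3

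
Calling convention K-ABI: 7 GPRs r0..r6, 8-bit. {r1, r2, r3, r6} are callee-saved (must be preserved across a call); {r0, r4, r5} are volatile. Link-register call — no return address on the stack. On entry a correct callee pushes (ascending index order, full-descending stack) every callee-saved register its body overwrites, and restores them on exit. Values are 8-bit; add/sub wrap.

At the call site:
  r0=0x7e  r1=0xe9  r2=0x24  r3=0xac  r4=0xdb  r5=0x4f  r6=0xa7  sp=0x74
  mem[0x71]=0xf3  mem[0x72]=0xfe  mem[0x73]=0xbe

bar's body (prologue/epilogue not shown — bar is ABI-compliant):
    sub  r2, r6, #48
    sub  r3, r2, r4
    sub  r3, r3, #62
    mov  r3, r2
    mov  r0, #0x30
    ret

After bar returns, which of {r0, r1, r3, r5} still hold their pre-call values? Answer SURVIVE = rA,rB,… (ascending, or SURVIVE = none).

SURVIVE = r1,r3,r5

prologue: push r2 -> mem[0x73]=0x24, sp=0x73
prologue: push r3 -> mem[0x72]=0xac, sp=0x72
body[0] sub  r2, r6, #48 -> r2=0x77
body[1] sub  r3, r2, r4 -> r3=0x9c
body[2] sub  r3, r3, #62 -> r3=0x5e
body[3] mov  r3, r2 -> r3=0x77
body[4] mov  r0, #0x30 -> r0=0x30
epilogue: pop r3=0xac, sp=0x73
epilogue: pop r2=0x24, sp=0x74
r0: caller-saved, written=True
r1: callee-saved, written=False
r3: callee-saved, written=True
r5: caller-saved, written=False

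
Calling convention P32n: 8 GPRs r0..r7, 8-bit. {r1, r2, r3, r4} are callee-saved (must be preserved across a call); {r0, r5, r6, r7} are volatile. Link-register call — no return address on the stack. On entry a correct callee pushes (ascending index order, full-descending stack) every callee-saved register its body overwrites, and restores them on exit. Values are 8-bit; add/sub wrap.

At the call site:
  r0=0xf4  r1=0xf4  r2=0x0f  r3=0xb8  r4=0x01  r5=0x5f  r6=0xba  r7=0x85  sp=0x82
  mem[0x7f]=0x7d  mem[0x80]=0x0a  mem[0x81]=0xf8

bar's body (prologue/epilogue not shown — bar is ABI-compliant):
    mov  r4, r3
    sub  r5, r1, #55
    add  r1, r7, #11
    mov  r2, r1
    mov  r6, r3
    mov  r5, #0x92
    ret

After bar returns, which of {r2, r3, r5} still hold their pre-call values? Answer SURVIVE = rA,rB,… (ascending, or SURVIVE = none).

SURVIVE = r2,r3

prologue: push r1 -> mem[0x81]=0xf4, sp=0x81
prologue: push r2 -> mem[0x80]=0x0f, sp=0x80
prologue: push r4 -> mem[0x7f]=0x01, sp=0x7f
body[0] mov  r4, r3 -> r4=0xb8
body[1] sub  r5, r1, #55 -> r5=0xbd
body[2] add  r1, r7, #11 -> r1=0x90
body[3] mov  r2, r1 -> r2=0x90
body[4] mov  r6, r3 -> r6=0xb8
body[5] mov  r5, #0x92 -> r5=0x92
epilogue: pop r4=0x01, sp=0x80
epilogue: pop r2=0x0f, sp=0x81
epilogue: pop r1=0xf4, sp=0x82
r2: callee-saved, written=True
r3: callee-saved, written=False
r5: caller-saved, written=True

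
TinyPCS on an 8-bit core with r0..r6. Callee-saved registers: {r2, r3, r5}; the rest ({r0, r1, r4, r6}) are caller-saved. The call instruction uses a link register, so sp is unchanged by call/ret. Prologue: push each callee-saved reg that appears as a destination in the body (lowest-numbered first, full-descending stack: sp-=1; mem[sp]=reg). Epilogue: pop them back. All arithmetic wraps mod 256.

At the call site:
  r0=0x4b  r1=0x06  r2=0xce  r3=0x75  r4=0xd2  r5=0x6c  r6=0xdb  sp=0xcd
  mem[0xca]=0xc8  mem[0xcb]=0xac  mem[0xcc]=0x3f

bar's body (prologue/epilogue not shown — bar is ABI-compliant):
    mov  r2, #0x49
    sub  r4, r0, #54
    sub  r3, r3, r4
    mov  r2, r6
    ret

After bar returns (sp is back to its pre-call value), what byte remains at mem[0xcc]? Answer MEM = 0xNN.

MEM = 0xce

prologue: push r2 → mem[0xcc]=0xce, sp=0xcc
prologue: push r3 → mem[0xcb]=0x75, sp=0xcb
body[0] mov  r2, #0x49 → r2=0x49
body[1] sub  r4, r0, #54 → r4=0x15
body[2] sub  r3, r3, r4 → r3=0x60
body[3] mov  r2, r6 → r2=0xdb
epilogue: pop r3=0x75, sp=0xcc
epilogue: pop r2=0xce, sp=0xcd
prologue pushed ['r2', 'r3'] at ['0xcc', '0xcb']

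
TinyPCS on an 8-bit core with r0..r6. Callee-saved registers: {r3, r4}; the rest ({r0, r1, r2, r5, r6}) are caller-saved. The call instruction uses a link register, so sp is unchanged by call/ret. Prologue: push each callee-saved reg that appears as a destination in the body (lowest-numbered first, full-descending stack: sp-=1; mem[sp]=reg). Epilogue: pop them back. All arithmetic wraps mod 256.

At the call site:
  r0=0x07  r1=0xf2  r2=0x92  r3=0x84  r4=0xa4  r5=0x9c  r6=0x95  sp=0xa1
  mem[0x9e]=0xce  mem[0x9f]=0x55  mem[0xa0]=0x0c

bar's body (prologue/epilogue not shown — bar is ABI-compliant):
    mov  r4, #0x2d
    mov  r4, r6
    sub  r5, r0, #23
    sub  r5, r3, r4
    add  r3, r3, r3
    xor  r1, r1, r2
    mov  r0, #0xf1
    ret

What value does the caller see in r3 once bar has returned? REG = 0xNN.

prologue: push r3 -> mem[0xa0]=0x84, sp=0xa0
prologue: push r4 -> mem[0x9f]=0xa4, sp=0x9f
body[0] mov  r4, #0x2d -> r4=0x2d
body[1] mov  r4, r6 -> r4=0x95
body[2] sub  r5, r0, #23 -> r5=0xf0
body[3] sub  r5, r3, r4 -> r5=0xef
body[4] add  r3, r3, r3 -> r3=0x08
body[5] xor  r1, r1, r2 -> r1=0x60
body[6] mov  r0, #0xf1 -> r0=0xf1
epilogue: pop r4=0xa4, sp=0xa0
epilogue: pop r3=0x84, sp=0xa1
r3 is callee-saved -> restored

REG = 0x84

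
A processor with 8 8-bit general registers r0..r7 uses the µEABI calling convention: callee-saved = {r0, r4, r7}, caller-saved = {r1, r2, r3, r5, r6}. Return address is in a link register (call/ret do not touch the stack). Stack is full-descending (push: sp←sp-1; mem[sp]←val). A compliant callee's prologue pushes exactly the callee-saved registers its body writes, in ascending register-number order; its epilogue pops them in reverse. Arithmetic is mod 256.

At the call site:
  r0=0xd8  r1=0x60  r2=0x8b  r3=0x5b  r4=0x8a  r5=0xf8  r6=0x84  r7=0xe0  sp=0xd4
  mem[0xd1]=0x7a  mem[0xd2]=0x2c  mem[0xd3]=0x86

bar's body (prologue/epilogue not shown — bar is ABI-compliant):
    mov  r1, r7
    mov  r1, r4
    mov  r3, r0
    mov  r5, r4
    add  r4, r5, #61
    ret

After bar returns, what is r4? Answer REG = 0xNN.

REG = 0x8a

prologue: push r4 → mem[0xd3]=0x8a, sp=0xd3
body[0] mov  r1, r7 → r1=0xe0
body[1] mov  r1, r4 → r1=0x8a
body[2] mov  r3, r0 → r3=0xd8
body[3] mov  r5, r4 → r5=0x8a
body[4] add  r4, r5, #61 → r4=0xc7
epilogue: pop r4=0x8a, sp=0xd4
r4 is callee-saved → restored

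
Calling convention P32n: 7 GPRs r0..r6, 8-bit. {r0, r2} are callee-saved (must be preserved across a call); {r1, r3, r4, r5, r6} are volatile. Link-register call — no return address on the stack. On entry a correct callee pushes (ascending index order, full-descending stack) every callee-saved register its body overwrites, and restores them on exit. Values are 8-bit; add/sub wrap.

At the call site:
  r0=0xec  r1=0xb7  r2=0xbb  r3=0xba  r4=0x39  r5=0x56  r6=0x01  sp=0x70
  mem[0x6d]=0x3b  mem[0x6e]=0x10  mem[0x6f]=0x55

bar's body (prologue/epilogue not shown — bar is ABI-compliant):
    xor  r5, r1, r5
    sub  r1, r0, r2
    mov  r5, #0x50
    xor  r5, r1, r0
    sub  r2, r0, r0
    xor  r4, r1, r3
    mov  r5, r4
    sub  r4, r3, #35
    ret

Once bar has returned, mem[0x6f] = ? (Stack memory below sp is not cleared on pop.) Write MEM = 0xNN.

prologue: push r2 → mem[0x6f]=0xbb, sp=0x6f
body[0] xor  r5, r1, r5 → r5=0xe1
body[1] sub  r1, r0, r2 → r1=0x31
body[2] mov  r5, #0x50 → r5=0x50
body[3] xor  r5, r1, r0 → r5=0xdd
body[4] sub  r2, r0, r0 → r2=0x00
body[5] xor  r4, r1, r3 → r4=0x8b
body[6] mov  r5, r4 → r5=0x8b
body[7] sub  r4, r3, #35 → r4=0x97
epilogue: pop r2=0xbb, sp=0x70
prologue pushed ['r2'] at ['0x6f']

MEM = 0xbb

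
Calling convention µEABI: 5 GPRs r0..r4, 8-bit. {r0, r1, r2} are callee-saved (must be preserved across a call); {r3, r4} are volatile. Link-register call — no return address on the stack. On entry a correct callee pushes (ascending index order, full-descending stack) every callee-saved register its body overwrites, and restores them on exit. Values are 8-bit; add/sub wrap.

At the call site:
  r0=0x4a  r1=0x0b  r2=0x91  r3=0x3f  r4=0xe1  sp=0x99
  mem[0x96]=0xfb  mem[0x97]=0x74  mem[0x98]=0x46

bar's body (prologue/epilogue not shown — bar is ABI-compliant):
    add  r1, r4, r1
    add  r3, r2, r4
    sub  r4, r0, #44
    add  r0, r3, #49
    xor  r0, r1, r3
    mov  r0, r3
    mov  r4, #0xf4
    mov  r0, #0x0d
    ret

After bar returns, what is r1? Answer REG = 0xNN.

REG = 0x0b

prologue: push r0 -> mem[0x98]=0x4a, sp=0x98
prologue: push r1 -> mem[0x97]=0x0b, sp=0x97
body[0] add  r1, r4, r1 -> r1=0xec
body[1] add  r3, r2, r4 -> r3=0x72
body[2] sub  r4, r0, #44 -> r4=0x1e
body[3] add  r0, r3, #49 -> r0=0xa3
body[4] xor  r0, r1, r3 -> r0=0x9e
body[5] mov  r0, r3 -> r0=0x72
body[6] mov  r4, #0xf4 -> r4=0xf4
body[7] mov  r0, #0x0d -> r0=0x0d
epilogue: pop r1=0x0b, sp=0x98
epilogue: pop r0=0x4a, sp=0x99
r1 is callee-saved -> restored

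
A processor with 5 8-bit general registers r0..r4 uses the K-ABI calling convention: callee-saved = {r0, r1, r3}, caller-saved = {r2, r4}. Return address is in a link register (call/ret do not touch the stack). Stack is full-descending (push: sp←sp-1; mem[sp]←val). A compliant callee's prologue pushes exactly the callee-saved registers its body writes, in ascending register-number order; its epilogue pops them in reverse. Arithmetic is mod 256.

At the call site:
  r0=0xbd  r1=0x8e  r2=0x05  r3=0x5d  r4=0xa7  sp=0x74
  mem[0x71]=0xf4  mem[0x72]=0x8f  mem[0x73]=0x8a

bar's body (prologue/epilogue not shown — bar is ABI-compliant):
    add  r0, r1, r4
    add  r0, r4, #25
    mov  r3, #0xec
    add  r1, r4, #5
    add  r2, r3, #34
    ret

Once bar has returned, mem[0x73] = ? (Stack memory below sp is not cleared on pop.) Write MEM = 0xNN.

MEM = 0xbd

prologue: push r0 -> mem[0x73]=0xbd, sp=0x73
prologue: push r1 -> mem[0x72]=0x8e, sp=0x72
prologue: push r3 -> mem[0x71]=0x5d, sp=0x71
body[0] add  r0, r1, r4 -> r0=0x35
body[1] add  r0, r4, #25 -> r0=0xc0
body[2] mov  r3, #0xec -> r3=0xec
body[3] add  r1, r4, #5 -> r1=0xac
body[4] add  r2, r3, #34 -> r2=0x0e
epilogue: pop r3=0x5d, sp=0x72
epilogue: pop r1=0x8e, sp=0x73
epilogue: pop r0=0xbd, sp=0x74
prologue pushed ['r0', 'r1', 'r3'] at ['0x73', '0x72', '0x71']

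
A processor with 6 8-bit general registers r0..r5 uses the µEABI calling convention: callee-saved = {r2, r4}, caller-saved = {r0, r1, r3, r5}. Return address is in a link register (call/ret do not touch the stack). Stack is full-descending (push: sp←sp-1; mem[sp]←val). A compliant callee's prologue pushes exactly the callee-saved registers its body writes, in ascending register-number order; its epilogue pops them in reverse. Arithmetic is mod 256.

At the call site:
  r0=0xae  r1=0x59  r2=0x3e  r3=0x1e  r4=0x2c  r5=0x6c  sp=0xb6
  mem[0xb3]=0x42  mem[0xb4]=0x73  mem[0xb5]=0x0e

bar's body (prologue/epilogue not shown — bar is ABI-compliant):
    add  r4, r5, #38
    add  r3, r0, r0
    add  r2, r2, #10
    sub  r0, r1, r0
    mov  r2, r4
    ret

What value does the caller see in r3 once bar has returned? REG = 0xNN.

prologue: push r2 -> mem[0xb5]=0x3e, sp=0xb5
prologue: push r4 -> mem[0xb4]=0x2c, sp=0xb4
body[0] add  r4, r5, #38 -> r4=0x92
body[1] add  r3, r0, r0 -> r3=0x5c
body[2] add  r2, r2, #10 -> r2=0x48
body[3] sub  r0, r1, r0 -> r0=0xab
body[4] mov  r2, r4 -> r2=0x92
epilogue: pop r4=0x2c, sp=0xb5
epilogue: pop r2=0x3e, sp=0xb6
r3 is caller-saved -> body value

REG = 0x5c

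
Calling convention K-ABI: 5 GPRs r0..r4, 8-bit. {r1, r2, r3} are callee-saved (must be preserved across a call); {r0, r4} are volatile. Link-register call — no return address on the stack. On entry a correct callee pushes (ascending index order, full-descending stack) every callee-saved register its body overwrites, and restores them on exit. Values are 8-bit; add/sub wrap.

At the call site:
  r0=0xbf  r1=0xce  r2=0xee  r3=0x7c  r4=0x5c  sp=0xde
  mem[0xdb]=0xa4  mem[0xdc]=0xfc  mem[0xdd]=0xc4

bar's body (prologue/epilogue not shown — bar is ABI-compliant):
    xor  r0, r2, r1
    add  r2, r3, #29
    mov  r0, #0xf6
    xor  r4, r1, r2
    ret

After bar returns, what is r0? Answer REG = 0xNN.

prologue: push r2 -> mem[0xdd]=0xee, sp=0xdd
body[0] xor  r0, r2, r1 -> r0=0x20
body[1] add  r2, r3, #29 -> r2=0x99
body[2] mov  r0, #0xf6 -> r0=0xf6
body[3] xor  r4, r1, r2 -> r4=0x57
epilogue: pop r2=0xee, sp=0xde
r0 is caller-saved -> body value

REG = 0xf6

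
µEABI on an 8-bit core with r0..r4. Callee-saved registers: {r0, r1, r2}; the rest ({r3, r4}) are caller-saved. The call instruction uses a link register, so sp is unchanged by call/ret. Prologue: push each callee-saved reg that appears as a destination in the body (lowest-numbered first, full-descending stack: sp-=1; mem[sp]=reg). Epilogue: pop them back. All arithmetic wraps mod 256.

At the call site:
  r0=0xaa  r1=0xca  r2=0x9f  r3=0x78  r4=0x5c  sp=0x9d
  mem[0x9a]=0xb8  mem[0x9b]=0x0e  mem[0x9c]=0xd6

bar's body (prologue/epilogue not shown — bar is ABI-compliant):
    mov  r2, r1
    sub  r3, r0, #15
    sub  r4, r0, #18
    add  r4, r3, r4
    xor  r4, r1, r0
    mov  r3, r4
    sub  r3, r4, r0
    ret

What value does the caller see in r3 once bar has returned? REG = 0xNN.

prologue: push r2 -> mem[0x9c]=0x9f, sp=0x9c
body[0] mov  r2, r1 -> r2=0xca
body[1] sub  r3, r0, #15 -> r3=0x9b
body[2] sub  r4, r0, #18 -> r4=0x98
body[3] add  r4, r3, r4 -> r4=0x33
body[4] xor  r4, r1, r0 -> r4=0x60
body[5] mov  r3, r4 -> r3=0x60
body[6] sub  r3, r4, r0 -> r3=0xb6
epilogue: pop r2=0x9f, sp=0x9d
r3 is caller-saved -> body value

REG = 0xb6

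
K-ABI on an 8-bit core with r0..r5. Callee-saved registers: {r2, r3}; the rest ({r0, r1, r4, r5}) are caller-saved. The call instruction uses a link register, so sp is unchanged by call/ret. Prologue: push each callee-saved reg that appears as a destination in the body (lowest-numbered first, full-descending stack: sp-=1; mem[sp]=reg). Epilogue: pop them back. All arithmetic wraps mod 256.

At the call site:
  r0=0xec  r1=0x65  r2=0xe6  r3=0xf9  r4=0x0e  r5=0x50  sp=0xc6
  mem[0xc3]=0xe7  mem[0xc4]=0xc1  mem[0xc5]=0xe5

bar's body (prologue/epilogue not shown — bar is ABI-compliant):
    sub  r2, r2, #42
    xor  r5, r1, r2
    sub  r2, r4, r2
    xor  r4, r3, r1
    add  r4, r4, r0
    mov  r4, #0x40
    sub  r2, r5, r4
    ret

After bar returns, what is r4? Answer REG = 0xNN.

prologue: push r2 -> mem[0xc5]=0xe6, sp=0xc5
body[0] sub  r2, r2, #42 -> r2=0xbc
body[1] xor  r5, r1, r2 -> r5=0xd9
body[2] sub  r2, r4, r2 -> r2=0x52
body[3] xor  r4, r3, r1 -> r4=0x9c
body[4] add  r4, r4, r0 -> r4=0x88
body[5] mov  r4, #0x40 -> r4=0x40
body[6] sub  r2, r5, r4 -> r2=0x99
epilogue: pop r2=0xe6, sp=0xc6
r4 is caller-saved -> body value

REG = 0x40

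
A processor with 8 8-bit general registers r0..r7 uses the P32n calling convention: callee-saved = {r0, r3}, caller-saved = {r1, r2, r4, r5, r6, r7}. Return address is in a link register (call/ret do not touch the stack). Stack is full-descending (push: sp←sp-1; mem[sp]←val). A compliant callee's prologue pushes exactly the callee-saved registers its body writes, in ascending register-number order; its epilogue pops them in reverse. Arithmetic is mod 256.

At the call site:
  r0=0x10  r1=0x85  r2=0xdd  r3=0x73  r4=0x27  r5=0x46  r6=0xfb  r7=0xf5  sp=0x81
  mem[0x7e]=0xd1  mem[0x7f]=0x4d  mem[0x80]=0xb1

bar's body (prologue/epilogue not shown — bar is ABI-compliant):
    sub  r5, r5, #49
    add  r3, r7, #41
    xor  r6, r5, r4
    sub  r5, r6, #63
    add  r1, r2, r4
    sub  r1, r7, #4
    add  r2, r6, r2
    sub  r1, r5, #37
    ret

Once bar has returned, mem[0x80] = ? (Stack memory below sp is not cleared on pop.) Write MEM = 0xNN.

prologue: push r3 → mem[0x80]=0x73, sp=0x80
body[0] sub  r5, r5, #49 → r5=0x15
body[1] add  r3, r7, #41 → r3=0x1e
body[2] xor  r6, r5, r4 → r6=0x32
body[3] sub  r5, r6, #63 → r5=0xf3
body[4] add  r1, r2, r4 → r1=0x04
body[5] sub  r1, r7, #4 → r1=0xf1
body[6] add  r2, r6, r2 → r2=0x0f
body[7] sub  r1, r5, #37 → r1=0xce
epilogue: pop r3=0x73, sp=0x81
prologue pushed ['r3'] at ['0x80']

MEM = 0x73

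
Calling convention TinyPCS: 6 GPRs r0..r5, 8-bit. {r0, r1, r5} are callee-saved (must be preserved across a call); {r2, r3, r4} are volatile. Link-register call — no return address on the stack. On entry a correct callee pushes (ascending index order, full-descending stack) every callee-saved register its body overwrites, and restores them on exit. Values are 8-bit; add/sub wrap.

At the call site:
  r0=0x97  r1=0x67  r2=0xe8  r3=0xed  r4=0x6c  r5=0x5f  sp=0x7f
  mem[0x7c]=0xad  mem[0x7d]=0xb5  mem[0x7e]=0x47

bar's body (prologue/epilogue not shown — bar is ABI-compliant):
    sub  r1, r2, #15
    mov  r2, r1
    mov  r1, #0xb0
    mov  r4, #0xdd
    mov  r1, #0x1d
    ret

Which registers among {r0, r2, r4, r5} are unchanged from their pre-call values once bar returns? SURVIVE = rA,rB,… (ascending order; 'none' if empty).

SURVIVE = r0,r5

prologue: push r1 -> mem[0x7e]=0x67, sp=0x7e
body[0] sub  r1, r2, #15 -> r1=0xd9
body[1] mov  r2, r1 -> r2=0xd9
body[2] mov  r1, #0xb0 -> r1=0xb0
body[3] mov  r4, #0xdd -> r4=0xdd
body[4] mov  r1, #0x1d -> r1=0x1d
epilogue: pop r1=0x67, sp=0x7f
r0: callee-saved, written=False
r2: caller-saved, written=True
r4: caller-saved, written=True
r5: callee-saved, written=False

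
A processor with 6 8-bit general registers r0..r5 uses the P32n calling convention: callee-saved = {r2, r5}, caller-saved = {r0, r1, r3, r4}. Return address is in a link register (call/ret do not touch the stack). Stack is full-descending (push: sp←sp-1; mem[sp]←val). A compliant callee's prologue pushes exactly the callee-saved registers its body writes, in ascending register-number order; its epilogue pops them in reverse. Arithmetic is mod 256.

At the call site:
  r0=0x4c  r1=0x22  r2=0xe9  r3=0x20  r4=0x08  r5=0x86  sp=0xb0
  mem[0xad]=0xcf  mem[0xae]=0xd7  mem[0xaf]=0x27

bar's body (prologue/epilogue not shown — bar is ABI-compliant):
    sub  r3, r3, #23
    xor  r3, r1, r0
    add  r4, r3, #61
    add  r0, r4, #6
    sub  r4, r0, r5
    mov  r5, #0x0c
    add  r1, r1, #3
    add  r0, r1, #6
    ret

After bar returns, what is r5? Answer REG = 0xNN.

REG = 0x86

prologue: push r5 → mem[0xaf]=0x86, sp=0xaf
body[0] sub  r3, r3, #23 → r3=0x09
body[1] xor  r3, r1, r0 → r3=0x6e
body[2] add  r4, r3, #61 → r4=0xab
body[3] add  r0, r4, #6 → r0=0xb1
body[4] sub  r4, r0, r5 → r4=0x2b
body[5] mov  r5, #0x0c → r5=0x0c
body[6] add  r1, r1, #3 → r1=0x25
body[7] add  r0, r1, #6 → r0=0x2b
epilogue: pop r5=0x86, sp=0xb0
r5 is callee-saved → restored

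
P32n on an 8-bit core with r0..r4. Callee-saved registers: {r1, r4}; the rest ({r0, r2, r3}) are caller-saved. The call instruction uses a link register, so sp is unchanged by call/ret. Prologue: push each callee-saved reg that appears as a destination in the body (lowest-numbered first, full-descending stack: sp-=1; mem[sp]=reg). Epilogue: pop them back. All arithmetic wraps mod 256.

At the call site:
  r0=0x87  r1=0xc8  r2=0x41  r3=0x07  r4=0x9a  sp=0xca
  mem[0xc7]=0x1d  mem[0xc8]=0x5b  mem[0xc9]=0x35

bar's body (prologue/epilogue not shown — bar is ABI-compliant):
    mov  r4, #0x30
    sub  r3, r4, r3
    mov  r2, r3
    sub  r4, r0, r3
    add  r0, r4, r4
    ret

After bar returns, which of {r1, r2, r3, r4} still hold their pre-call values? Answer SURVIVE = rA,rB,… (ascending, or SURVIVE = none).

prologue: push r4 → mem[0xc9]=0x9a, sp=0xc9
body[0] mov  r4, #0x30 → r4=0x30
body[1] sub  r3, r4, r3 → r3=0x29
body[2] mov  r2, r3 → r2=0x29
body[3] sub  r4, r0, r3 → r4=0x5e
body[4] add  r0, r4, r4 → r0=0xbc
epilogue: pop r4=0x9a, sp=0xca
r1: callee-saved, written=False
r2: caller-saved, written=True
r3: caller-saved, written=True
r4: callee-saved, written=True

SURVIVE = r1,r4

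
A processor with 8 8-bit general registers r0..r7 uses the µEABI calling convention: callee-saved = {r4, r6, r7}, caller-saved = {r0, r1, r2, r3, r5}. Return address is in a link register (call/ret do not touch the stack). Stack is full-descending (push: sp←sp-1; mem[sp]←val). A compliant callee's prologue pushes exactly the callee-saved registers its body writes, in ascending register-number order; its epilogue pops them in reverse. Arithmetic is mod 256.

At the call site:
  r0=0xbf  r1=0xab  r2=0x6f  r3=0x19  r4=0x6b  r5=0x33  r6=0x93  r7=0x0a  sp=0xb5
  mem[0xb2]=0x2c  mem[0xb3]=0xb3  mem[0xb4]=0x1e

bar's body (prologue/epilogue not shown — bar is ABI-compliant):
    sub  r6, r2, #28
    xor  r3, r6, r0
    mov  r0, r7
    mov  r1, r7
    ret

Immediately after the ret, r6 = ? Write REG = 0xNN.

prologue: push r6 → mem[0xb4]=0x93, sp=0xb4
body[0] sub  r6, r2, #28 → r6=0x53
body[1] xor  r3, r6, r0 → r3=0xec
body[2] mov  r0, r7 → r0=0x0a
body[3] mov  r1, r7 → r1=0x0a
epilogue: pop r6=0x93, sp=0xb5
r6 is callee-saved → restored

REG = 0x93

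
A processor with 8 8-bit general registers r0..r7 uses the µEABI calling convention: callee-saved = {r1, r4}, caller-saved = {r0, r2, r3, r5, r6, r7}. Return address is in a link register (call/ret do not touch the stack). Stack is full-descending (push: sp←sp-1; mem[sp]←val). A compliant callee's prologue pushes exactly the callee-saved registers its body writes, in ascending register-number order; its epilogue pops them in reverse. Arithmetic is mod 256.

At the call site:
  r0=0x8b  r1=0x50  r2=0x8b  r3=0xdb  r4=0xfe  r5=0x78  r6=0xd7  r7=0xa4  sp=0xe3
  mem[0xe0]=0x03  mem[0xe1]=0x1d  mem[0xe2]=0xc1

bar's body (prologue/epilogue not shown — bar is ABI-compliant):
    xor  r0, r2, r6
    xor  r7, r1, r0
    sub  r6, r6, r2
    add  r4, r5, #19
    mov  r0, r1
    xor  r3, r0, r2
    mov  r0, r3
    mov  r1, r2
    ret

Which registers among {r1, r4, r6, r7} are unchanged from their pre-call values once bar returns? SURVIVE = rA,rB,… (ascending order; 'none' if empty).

SURVIVE = r1,r4

prologue: push r1 -> mem[0xe2]=0x50, sp=0xe2
prologue: push r4 -> mem[0xe1]=0xfe, sp=0xe1
body[0] xor  r0, r2, r6 -> r0=0x5c
body[1] xor  r7, r1, r0 -> r7=0x0c
body[2] sub  r6, r6, r2 -> r6=0x4c
body[3] add  r4, r5, #19 -> r4=0x8b
body[4] mov  r0, r1 -> r0=0x50
body[5] xor  r3, r0, r2 -> r3=0xdb
body[6] mov  r0, r3 -> r0=0xdb
body[7] mov  r1, r2 -> r1=0x8b
epilogue: pop r4=0xfe, sp=0xe2
epilogue: pop r1=0x50, sp=0xe3
r1: callee-saved, written=True
r4: callee-saved, written=True
r6: caller-saved, written=True
r7: caller-saved, written=True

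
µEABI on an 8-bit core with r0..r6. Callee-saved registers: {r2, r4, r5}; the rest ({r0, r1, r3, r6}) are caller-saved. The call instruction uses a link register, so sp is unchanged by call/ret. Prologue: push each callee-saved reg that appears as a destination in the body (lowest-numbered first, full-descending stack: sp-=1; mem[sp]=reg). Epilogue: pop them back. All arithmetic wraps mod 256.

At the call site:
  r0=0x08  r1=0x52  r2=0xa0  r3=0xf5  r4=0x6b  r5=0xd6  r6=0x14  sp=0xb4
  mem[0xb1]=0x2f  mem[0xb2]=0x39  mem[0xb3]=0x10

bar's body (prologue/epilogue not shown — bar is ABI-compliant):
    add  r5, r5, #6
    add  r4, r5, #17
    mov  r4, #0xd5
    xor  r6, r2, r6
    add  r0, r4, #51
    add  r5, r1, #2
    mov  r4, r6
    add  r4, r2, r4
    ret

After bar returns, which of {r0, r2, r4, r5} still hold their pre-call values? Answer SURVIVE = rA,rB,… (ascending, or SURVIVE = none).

prologue: push r4 → mem[0xb3]=0x6b, sp=0xb3
prologue: push r5 → mem[0xb2]=0xd6, sp=0xb2
body[0] add  r5, r5, #6 → r5=0xdc
body[1] add  r4, r5, #17 → r4=0xed
body[2] mov  r4, #0xd5 → r4=0xd5
body[3] xor  r6, r2, r6 → r6=0xb4
body[4] add  r0, r4, #51 → r0=0x08
body[5] add  r5, r1, #2 → r5=0x54
body[6] mov  r4, r6 → r4=0xb4
body[7] add  r4, r2, r4 → r4=0x54
epilogue: pop r5=0xd6, sp=0xb3
epilogue: pop r4=0x6b, sp=0xb4
r0: caller-saved, written=True
r2: callee-saved, written=False
r4: callee-saved, written=True
r5: callee-saved, written=True

SURVIVE = r0,r2,r4,r5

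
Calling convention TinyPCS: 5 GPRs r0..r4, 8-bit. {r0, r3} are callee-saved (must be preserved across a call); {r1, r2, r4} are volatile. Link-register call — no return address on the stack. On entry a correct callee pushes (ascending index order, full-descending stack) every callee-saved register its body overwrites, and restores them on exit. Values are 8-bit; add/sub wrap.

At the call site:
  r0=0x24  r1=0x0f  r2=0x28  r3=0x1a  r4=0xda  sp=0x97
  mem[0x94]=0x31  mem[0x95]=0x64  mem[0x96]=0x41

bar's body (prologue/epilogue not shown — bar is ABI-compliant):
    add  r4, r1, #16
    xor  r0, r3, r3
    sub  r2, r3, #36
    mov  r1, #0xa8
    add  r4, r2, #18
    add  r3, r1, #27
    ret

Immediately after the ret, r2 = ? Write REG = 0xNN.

REG = 0xf6

prologue: push r0 → mem[0x96]=0x24, sp=0x96
prologue: push r3 → mem[0x95]=0x1a, sp=0x95
body[0] add  r4, r1, #16 → r4=0x1f
body[1] xor  r0, r3, r3 → r0=0x00
body[2] sub  r2, r3, #36 → r2=0xf6
body[3] mov  r1, #0xa8 → r1=0xa8
body[4] add  r4, r2, #18 → r4=0x08
body[5] add  r3, r1, #27 → r3=0xc3
epilogue: pop r3=0x1a, sp=0x96
epilogue: pop r0=0x24, sp=0x97
r2 is caller-saved → body value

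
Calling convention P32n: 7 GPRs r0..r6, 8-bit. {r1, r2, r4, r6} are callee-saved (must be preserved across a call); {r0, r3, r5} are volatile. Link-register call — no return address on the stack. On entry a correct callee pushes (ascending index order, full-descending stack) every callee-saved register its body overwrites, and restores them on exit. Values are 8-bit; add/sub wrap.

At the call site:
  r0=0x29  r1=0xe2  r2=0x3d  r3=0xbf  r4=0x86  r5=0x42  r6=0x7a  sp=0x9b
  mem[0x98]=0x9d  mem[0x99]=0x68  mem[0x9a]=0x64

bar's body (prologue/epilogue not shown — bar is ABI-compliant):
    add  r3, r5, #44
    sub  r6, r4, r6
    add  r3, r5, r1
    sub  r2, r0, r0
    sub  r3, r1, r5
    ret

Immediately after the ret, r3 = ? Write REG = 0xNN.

prologue: push r2 → mem[0x9a]=0x3d, sp=0x9a
prologue: push r6 → mem[0x99]=0x7a, sp=0x99
body[0] add  r3, r5, #44 → r3=0x6e
body[1] sub  r6, r4, r6 → r6=0x0c
body[2] add  r3, r5, r1 → r3=0x24
body[3] sub  r2, r0, r0 → r2=0x00
body[4] sub  r3, r1, r5 → r3=0xa0
epilogue: pop r6=0x7a, sp=0x9a
epilogue: pop r2=0x3d, sp=0x9b
r3 is caller-saved → body value

REG = 0xa0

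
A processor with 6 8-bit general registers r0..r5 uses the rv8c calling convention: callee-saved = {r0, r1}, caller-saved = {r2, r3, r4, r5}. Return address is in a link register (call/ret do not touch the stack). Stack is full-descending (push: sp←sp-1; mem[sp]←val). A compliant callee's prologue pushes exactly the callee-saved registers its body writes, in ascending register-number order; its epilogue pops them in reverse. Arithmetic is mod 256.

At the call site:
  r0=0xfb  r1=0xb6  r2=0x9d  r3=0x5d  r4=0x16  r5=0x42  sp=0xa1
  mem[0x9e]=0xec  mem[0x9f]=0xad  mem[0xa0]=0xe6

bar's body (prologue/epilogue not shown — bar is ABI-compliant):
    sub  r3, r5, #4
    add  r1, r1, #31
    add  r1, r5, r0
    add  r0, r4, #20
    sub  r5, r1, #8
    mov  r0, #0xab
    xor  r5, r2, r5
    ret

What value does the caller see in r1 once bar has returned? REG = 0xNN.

REG = 0xb6

prologue: push r0 → mem[0xa0]=0xfb, sp=0xa0
prologue: push r1 → mem[0x9f]=0xb6, sp=0x9f
body[0] sub  r3, r5, #4 → r3=0x3e
body[1] add  r1, r1, #31 → r1=0xd5
body[2] add  r1, r5, r0 → r1=0x3d
body[3] add  r0, r4, #20 → r0=0x2a
body[4] sub  r5, r1, #8 → r5=0x35
body[5] mov  r0, #0xab → r0=0xab
body[6] xor  r5, r2, r5 → r5=0xa8
epilogue: pop r1=0xb6, sp=0xa0
epilogue: pop r0=0xfb, sp=0xa1
r1 is callee-saved → restored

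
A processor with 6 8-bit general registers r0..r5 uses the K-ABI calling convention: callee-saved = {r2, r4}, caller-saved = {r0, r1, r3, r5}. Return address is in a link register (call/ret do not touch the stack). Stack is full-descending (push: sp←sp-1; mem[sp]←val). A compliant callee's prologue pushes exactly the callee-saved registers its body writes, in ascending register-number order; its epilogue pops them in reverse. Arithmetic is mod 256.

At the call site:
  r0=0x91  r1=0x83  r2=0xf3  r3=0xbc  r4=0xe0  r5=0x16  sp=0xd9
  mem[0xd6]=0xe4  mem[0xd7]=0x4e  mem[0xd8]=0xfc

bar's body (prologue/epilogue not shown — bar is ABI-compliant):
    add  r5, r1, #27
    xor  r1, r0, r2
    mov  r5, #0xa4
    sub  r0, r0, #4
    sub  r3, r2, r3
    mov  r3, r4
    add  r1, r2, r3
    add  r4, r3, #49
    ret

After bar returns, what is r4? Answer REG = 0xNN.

prologue: push r4 → mem[0xd8]=0xe0, sp=0xd8
body[0] add  r5, r1, #27 → r5=0x9e
body[1] xor  r1, r0, r2 → r1=0x62
body[2] mov  r5, #0xa4 → r5=0xa4
body[3] sub  r0, r0, #4 → r0=0x8d
body[4] sub  r3, r2, r3 → r3=0x37
body[5] mov  r3, r4 → r3=0xe0
body[6] add  r1, r2, r3 → r1=0xd3
body[7] add  r4, r3, #49 → r4=0x11
epilogue: pop r4=0xe0, sp=0xd9
r4 is callee-saved → restored

REG = 0xe0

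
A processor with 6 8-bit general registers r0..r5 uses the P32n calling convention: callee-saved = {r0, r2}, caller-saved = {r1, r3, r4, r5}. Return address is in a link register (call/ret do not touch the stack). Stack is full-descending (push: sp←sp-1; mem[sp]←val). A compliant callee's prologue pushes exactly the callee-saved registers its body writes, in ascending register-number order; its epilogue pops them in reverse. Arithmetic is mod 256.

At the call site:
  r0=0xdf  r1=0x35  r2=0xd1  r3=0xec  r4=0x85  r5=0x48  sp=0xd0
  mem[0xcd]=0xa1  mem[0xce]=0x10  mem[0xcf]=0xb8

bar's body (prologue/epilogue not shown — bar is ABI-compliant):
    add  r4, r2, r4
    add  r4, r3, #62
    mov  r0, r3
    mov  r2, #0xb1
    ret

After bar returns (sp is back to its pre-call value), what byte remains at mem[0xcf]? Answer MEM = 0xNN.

MEM = 0xdf

prologue: push r0 -> mem[0xcf]=0xdf, sp=0xcf
prologue: push r2 -> mem[0xce]=0xd1, sp=0xce
body[0] add  r4, r2, r4 -> r4=0x56
body[1] add  r4, r3, #62 -> r4=0x2a
body[2] mov  r0, r3 -> r0=0xec
body[3] mov  r2, #0xb1 -> r2=0xb1
epilogue: pop r2=0xd1, sp=0xcf
epilogue: pop r0=0xdf, sp=0xd0
prologue pushed ['r0', 'r2'] at ['0xcf', '0xce']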